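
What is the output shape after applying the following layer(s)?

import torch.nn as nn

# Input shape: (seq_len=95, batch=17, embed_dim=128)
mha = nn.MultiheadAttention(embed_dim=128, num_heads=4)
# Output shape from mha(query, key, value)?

Input shape: (95, 17, 128)
Output shape: (95, 17, 128)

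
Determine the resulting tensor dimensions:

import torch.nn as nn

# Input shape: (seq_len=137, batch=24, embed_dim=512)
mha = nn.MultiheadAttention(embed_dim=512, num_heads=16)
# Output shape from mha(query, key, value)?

Input shape: (137, 24, 512)
Output shape: (137, 24, 512)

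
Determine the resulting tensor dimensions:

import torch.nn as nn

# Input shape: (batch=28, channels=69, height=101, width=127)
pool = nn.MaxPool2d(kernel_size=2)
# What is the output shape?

Input shape: (28, 69, 101, 127)
Output shape: (28, 69, 50, 63)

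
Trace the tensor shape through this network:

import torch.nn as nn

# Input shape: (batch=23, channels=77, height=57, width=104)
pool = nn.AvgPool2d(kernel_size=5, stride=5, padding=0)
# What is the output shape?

Input shape: (23, 77, 57, 104)
Output shape: (23, 77, 11, 20)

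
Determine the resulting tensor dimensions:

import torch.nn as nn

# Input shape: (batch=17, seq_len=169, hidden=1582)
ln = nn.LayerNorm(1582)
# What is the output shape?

Input shape: (17, 169, 1582)
Output shape: (17, 169, 1582)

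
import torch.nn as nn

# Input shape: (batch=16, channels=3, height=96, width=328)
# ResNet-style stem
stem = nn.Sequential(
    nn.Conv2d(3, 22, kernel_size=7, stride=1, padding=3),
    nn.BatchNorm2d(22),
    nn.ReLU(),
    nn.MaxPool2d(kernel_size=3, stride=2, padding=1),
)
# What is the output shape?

Input shape: (16, 3, 96, 328)
  -> after Conv2d 7x7 stride=1: (16, 22, 96, 328)
Output shape: (16, 22, 48, 164)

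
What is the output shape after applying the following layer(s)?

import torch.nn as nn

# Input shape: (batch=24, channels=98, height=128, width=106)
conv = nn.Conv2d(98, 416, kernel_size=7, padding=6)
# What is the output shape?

Input shape: (24, 98, 128, 106)
Output shape: (24, 416, 134, 112)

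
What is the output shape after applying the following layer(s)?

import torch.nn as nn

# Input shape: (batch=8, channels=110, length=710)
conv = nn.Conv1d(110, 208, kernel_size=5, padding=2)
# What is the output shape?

Input shape: (8, 110, 710)
Output shape: (8, 208, 710)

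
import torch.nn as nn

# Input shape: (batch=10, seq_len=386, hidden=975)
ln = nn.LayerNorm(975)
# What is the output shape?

Input shape: (10, 386, 975)
Output shape: (10, 386, 975)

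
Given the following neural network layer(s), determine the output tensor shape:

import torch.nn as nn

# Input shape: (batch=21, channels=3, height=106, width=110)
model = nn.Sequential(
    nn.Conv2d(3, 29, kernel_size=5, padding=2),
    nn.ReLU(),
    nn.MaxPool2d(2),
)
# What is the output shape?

Input shape: (21, 3, 106, 110)
  -> after Conv2d: (21, 29, 106, 110)
  -> after ReLU: (21, 29, 106, 110)
Output shape: (21, 29, 53, 55)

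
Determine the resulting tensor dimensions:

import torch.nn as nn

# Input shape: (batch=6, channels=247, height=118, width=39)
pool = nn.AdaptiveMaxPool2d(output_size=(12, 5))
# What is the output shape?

Input shape: (6, 247, 118, 39)
Output shape: (6, 247, 12, 5)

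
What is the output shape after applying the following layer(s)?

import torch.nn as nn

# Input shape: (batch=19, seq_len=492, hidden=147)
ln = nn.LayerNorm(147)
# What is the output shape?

Input shape: (19, 492, 147)
Output shape: (19, 492, 147)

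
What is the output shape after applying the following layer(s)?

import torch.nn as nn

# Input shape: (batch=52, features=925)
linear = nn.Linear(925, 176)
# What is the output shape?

Input shape: (52, 925)
Output shape: (52, 176)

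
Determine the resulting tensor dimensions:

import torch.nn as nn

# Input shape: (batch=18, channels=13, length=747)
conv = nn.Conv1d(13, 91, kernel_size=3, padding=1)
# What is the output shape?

Input shape: (18, 13, 747)
Output shape: (18, 91, 747)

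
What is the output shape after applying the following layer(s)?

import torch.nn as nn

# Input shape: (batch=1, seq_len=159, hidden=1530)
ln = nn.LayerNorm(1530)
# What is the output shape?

Input shape: (1, 159, 1530)
Output shape: (1, 159, 1530)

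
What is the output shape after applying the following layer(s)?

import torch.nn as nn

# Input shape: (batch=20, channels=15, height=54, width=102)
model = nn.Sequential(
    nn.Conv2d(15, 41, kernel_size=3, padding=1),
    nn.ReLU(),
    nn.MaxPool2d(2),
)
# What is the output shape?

Input shape: (20, 15, 54, 102)
  -> after Conv2d: (20, 41, 54, 102)
  -> after ReLU: (20, 41, 54, 102)
Output shape: (20, 41, 27, 51)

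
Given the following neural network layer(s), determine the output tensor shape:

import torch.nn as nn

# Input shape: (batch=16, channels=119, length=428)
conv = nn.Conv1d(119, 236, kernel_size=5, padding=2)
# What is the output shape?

Input shape: (16, 119, 428)
Output shape: (16, 236, 428)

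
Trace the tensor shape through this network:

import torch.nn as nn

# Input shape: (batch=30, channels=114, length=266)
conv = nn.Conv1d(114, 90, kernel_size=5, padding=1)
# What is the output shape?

Input shape: (30, 114, 266)
Output shape: (30, 90, 264)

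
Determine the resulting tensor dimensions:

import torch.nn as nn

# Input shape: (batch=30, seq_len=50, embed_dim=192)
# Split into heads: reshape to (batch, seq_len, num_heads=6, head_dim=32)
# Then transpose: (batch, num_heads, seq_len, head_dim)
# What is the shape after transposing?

Input shape: (30, 50, 192)
  -> after reshape: (30, 50, 6, 32)
Output shape: (30, 6, 50, 32)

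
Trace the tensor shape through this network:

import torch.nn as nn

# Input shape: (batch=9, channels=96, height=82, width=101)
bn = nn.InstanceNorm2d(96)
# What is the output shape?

Input shape: (9, 96, 82, 101)
Output shape: (9, 96, 82, 101)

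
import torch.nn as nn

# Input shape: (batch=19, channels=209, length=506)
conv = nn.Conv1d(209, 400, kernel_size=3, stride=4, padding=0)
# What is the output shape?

Input shape: (19, 209, 506)
Output shape: (19, 400, 126)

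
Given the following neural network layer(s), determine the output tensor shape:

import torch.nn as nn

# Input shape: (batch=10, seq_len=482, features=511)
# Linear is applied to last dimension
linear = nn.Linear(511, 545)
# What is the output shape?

Input shape: (10, 482, 511)
Output shape: (10, 482, 545)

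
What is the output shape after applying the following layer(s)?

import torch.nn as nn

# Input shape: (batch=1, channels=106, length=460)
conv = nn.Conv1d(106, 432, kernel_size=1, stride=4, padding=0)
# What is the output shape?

Input shape: (1, 106, 460)
Output shape: (1, 432, 115)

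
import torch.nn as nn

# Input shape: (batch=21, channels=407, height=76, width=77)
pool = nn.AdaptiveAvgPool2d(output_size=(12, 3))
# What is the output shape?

Input shape: (21, 407, 76, 77)
Output shape: (21, 407, 12, 3)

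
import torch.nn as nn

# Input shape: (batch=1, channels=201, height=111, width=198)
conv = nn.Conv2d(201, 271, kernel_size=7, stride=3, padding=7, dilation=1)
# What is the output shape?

Input shape: (1, 201, 111, 198)
Output shape: (1, 271, 40, 69)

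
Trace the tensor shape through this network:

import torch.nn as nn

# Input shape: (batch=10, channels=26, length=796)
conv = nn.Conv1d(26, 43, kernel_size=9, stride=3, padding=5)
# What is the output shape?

Input shape: (10, 26, 796)
Output shape: (10, 43, 266)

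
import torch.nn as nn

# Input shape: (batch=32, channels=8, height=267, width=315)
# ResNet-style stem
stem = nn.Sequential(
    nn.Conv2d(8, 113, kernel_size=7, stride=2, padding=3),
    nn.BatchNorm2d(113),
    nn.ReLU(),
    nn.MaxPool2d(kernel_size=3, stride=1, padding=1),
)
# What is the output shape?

Input shape: (32, 8, 267, 315)
  -> after Conv2d 7x7 stride=2: (32, 113, 134, 158)
Output shape: (32, 113, 134, 158)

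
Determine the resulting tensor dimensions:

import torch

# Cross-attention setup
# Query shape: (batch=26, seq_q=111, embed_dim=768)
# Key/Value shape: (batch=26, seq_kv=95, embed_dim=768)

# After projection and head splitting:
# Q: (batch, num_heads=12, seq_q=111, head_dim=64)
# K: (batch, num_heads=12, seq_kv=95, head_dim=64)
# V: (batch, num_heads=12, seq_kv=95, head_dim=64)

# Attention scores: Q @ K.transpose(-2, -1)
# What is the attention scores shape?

Input shape: (26, 111, 768)
Output shape: (26, 12, 111, 95)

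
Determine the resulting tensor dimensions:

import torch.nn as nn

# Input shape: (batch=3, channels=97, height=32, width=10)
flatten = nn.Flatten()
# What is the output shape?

Input shape: (3, 97, 32, 10)
Output shape: (3, 31040)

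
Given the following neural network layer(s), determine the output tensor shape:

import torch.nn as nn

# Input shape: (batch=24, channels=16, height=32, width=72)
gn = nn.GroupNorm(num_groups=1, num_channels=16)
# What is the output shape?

Input shape: (24, 16, 32, 72)
Output shape: (24, 16, 32, 72)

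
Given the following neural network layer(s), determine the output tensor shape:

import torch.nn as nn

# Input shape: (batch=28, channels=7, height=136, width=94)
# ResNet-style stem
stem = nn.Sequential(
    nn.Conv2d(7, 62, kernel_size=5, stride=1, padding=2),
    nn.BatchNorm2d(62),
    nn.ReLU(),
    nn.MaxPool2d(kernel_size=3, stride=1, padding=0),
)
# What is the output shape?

Input shape: (28, 7, 136, 94)
  -> after Conv2d 5x5 stride=1: (28, 62, 136, 94)
Output shape: (28, 62, 134, 92)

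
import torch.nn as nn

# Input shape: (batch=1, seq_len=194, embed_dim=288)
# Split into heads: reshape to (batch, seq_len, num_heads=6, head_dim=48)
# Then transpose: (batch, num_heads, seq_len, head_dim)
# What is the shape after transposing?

Input shape: (1, 194, 288)
  -> after reshape: (1, 194, 6, 48)
Output shape: (1, 6, 194, 48)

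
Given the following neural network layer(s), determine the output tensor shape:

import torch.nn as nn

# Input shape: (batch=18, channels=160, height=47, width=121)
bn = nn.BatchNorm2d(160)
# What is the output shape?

Input shape: (18, 160, 47, 121)
Output shape: (18, 160, 47, 121)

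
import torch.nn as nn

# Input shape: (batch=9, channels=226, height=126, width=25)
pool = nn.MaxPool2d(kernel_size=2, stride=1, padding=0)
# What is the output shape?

Input shape: (9, 226, 126, 25)
Output shape: (9, 226, 125, 24)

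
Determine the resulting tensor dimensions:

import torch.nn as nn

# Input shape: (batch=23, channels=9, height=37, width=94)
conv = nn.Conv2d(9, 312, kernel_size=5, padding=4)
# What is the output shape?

Input shape: (23, 9, 37, 94)
Output shape: (23, 312, 41, 98)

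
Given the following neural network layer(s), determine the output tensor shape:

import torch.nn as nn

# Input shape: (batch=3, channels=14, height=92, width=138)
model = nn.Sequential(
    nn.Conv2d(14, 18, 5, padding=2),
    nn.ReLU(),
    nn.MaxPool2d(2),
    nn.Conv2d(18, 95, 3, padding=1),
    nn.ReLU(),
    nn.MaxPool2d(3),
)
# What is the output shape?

Input shape: (3, 14, 92, 138)
  -> after first Conv2d: (3, 18, 92, 138)
  -> after first MaxPool2d: (3, 18, 46, 69)
  -> after second Conv2d: (3, 95, 46, 69)
Output shape: (3, 95, 15, 23)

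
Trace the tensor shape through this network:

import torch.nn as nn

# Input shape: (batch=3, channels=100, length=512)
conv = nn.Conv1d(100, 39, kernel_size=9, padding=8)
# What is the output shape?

Input shape: (3, 100, 512)
Output shape: (3, 39, 520)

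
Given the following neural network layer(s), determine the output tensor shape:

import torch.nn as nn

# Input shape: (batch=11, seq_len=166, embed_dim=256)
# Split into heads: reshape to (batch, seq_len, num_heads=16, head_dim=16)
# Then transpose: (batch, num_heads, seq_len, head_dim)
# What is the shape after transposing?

Input shape: (11, 166, 256)
  -> after reshape: (11, 166, 16, 16)
Output shape: (11, 16, 166, 16)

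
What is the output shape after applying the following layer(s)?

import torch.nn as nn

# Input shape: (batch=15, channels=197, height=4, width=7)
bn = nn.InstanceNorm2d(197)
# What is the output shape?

Input shape: (15, 197, 4, 7)
Output shape: (15, 197, 4, 7)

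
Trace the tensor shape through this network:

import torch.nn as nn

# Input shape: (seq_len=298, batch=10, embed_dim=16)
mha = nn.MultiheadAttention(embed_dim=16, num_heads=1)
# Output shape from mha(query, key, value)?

Input shape: (298, 10, 16)
Output shape: (298, 10, 16)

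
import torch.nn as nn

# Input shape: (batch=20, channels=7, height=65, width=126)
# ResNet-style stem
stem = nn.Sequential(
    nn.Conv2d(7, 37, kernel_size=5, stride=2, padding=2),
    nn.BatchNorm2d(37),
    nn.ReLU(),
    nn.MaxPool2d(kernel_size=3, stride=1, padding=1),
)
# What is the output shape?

Input shape: (20, 7, 65, 126)
  -> after Conv2d 5x5 stride=2: (20, 37, 33, 63)
Output shape: (20, 37, 33, 63)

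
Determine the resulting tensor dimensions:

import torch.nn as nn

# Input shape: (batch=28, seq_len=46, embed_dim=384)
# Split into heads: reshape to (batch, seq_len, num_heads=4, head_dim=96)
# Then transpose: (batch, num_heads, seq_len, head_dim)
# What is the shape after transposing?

Input shape: (28, 46, 384)
  -> after reshape: (28, 46, 4, 96)
Output shape: (28, 4, 46, 96)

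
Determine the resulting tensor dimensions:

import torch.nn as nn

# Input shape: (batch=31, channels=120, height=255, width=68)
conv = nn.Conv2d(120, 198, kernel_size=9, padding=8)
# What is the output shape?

Input shape: (31, 120, 255, 68)
Output shape: (31, 198, 263, 76)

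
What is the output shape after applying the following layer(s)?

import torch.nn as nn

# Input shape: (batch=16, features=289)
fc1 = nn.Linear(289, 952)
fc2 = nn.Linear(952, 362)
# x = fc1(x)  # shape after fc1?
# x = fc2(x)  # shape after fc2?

Input shape: (16, 289)
  -> after fc1: (16, 952)
Output shape: (16, 362)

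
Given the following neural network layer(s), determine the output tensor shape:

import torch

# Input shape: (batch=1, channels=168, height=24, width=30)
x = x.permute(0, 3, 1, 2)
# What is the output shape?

Input shape: (1, 168, 24, 30)
Output shape: (1, 30, 168, 24)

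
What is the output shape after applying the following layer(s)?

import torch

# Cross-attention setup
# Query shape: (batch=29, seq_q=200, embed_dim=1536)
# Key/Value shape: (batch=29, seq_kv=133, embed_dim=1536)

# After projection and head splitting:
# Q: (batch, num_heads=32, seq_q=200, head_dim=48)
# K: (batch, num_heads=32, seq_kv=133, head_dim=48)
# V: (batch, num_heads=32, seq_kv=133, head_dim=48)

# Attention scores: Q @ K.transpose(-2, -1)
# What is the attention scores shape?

Input shape: (29, 200, 1536)
Output shape: (29, 32, 200, 133)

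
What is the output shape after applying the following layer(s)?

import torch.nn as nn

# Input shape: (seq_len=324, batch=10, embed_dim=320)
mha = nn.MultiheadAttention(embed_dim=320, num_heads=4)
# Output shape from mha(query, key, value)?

Input shape: (324, 10, 320)
Output shape: (324, 10, 320)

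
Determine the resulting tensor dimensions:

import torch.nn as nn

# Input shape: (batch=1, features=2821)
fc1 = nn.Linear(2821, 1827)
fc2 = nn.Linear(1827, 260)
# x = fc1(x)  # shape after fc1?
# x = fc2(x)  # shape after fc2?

Input shape: (1, 2821)
  -> after fc1: (1, 1827)
Output shape: (1, 260)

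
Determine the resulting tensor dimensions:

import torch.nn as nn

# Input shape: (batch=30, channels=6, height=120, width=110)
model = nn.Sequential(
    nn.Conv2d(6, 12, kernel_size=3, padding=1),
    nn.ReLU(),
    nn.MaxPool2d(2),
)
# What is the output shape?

Input shape: (30, 6, 120, 110)
  -> after Conv2d: (30, 12, 120, 110)
  -> after ReLU: (30, 12, 120, 110)
Output shape: (30, 12, 60, 55)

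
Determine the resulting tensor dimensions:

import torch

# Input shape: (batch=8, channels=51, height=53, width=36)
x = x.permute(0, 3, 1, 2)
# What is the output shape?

Input shape: (8, 51, 53, 36)
Output shape: (8, 36, 51, 53)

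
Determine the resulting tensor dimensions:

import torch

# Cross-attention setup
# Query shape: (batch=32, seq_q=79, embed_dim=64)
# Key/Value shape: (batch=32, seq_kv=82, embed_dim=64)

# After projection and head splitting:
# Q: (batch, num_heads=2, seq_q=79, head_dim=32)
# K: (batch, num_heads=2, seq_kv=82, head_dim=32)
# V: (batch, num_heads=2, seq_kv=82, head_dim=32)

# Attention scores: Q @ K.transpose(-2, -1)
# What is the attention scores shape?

Input shape: (32, 79, 64)
Output shape: (32, 2, 79, 82)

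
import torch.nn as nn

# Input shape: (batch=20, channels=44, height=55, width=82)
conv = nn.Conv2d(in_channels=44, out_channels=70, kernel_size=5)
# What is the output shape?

Input shape: (20, 44, 55, 82)
Output shape: (20, 70, 51, 78)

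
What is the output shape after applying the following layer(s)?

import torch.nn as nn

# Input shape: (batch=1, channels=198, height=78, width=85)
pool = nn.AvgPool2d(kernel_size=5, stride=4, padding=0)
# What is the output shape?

Input shape: (1, 198, 78, 85)
Output shape: (1, 198, 19, 21)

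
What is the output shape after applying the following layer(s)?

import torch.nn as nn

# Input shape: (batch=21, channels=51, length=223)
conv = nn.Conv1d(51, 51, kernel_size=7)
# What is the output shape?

Input shape: (21, 51, 223)
Output shape: (21, 51, 217)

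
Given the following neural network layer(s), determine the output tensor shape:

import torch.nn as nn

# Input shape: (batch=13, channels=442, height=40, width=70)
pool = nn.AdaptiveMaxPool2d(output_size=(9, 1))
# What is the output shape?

Input shape: (13, 442, 40, 70)
Output shape: (13, 442, 9, 1)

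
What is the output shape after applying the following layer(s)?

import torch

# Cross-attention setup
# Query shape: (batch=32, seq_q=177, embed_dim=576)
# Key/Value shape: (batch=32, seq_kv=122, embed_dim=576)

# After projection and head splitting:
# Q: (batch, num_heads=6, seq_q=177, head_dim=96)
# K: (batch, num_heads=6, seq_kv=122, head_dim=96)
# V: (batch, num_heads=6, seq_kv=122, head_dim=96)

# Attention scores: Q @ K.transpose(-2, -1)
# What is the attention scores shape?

Input shape: (32, 177, 576)
Output shape: (32, 6, 177, 122)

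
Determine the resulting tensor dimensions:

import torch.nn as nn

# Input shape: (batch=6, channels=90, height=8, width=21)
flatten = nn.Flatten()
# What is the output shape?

Input shape: (6, 90, 8, 21)
Output shape: (6, 15120)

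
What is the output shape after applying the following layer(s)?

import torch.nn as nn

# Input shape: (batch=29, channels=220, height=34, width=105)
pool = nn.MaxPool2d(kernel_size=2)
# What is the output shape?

Input shape: (29, 220, 34, 105)
Output shape: (29, 220, 17, 52)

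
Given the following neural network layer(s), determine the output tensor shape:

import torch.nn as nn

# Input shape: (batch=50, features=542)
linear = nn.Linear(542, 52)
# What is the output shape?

Input shape: (50, 542)
Output shape: (50, 52)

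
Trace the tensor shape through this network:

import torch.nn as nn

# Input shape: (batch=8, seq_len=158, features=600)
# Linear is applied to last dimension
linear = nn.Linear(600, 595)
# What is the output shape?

Input shape: (8, 158, 600)
Output shape: (8, 158, 595)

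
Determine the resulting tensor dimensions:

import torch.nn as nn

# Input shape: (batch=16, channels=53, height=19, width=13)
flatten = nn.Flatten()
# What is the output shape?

Input shape: (16, 53, 19, 13)
Output shape: (16, 13091)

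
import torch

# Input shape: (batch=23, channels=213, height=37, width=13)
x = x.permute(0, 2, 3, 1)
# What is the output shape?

Input shape: (23, 213, 37, 13)
Output shape: (23, 37, 13, 213)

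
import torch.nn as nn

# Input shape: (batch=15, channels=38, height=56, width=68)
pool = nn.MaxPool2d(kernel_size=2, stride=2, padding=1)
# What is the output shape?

Input shape: (15, 38, 56, 68)
Output shape: (15, 38, 29, 35)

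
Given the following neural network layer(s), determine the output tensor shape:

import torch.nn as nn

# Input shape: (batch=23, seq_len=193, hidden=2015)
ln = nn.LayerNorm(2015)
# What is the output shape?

Input shape: (23, 193, 2015)
Output shape: (23, 193, 2015)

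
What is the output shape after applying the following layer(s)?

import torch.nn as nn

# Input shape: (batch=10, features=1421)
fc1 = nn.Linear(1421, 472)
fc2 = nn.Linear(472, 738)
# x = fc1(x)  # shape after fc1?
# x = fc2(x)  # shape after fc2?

Input shape: (10, 1421)
  -> after fc1: (10, 472)
Output shape: (10, 738)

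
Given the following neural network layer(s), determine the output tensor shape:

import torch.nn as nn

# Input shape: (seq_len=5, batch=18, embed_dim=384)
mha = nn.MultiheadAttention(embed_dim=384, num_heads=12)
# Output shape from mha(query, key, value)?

Input shape: (5, 18, 384)
Output shape: (5, 18, 384)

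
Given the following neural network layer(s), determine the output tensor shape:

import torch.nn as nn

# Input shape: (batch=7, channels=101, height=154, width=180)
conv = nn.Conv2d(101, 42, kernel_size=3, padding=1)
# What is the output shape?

Input shape: (7, 101, 154, 180)
Output shape: (7, 42, 154, 180)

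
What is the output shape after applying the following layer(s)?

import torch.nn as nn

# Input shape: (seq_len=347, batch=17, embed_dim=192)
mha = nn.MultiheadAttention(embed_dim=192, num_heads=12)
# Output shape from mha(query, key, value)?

Input shape: (347, 17, 192)
Output shape: (347, 17, 192)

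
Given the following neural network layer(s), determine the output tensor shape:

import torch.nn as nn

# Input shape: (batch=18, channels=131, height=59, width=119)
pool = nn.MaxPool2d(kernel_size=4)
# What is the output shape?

Input shape: (18, 131, 59, 119)
Output shape: (18, 131, 14, 29)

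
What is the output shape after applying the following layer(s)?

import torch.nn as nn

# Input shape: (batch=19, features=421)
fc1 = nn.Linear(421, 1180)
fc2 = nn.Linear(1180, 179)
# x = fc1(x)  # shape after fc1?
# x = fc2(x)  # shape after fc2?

Input shape: (19, 421)
  -> after fc1: (19, 1180)
Output shape: (19, 179)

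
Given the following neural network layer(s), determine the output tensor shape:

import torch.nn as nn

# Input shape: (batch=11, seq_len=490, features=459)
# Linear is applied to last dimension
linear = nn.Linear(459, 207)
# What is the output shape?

Input shape: (11, 490, 459)
Output shape: (11, 490, 207)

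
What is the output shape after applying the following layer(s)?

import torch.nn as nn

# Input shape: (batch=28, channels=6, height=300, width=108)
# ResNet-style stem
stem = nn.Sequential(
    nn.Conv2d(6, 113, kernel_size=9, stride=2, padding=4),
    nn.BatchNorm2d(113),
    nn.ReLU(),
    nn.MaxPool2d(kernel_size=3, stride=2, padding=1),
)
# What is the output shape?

Input shape: (28, 6, 300, 108)
  -> after Conv2d 9x9 stride=2: (28, 113, 150, 54)
Output shape: (28, 113, 75, 27)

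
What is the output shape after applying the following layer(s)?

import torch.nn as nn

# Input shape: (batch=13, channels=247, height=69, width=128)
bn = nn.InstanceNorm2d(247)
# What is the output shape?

Input shape: (13, 247, 69, 128)
Output shape: (13, 247, 69, 128)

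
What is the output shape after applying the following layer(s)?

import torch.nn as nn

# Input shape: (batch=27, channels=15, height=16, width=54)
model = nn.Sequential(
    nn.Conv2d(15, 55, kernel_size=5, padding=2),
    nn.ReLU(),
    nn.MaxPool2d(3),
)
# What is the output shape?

Input shape: (27, 15, 16, 54)
  -> after Conv2d: (27, 55, 16, 54)
  -> after ReLU: (27, 55, 16, 54)
Output shape: (27, 55, 5, 18)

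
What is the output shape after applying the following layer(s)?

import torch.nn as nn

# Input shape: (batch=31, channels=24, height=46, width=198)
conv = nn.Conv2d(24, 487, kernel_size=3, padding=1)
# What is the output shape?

Input shape: (31, 24, 46, 198)
Output shape: (31, 487, 46, 198)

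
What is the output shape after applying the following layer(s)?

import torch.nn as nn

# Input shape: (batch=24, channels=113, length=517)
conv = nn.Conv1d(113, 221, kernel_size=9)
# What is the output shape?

Input shape: (24, 113, 517)
Output shape: (24, 221, 509)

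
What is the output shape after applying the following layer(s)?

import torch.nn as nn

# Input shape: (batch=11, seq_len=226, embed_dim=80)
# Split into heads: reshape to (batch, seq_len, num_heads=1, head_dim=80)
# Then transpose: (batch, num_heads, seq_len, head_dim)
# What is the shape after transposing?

Input shape: (11, 226, 80)
  -> after reshape: (11, 226, 1, 80)
Output shape: (11, 1, 226, 80)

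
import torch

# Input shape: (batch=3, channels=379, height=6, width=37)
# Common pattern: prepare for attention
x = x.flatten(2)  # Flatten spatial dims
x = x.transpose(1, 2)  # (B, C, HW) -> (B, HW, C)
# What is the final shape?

Input shape: (3, 379, 6, 37)
  -> after flatten(2): (3, 379, 222)
Output shape: (3, 222, 379)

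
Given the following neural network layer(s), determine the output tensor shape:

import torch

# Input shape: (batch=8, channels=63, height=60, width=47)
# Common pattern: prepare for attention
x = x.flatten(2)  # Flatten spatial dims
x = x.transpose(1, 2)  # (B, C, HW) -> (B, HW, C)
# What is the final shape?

Input shape: (8, 63, 60, 47)
  -> after flatten(2): (8, 63, 2820)
Output shape: (8, 2820, 63)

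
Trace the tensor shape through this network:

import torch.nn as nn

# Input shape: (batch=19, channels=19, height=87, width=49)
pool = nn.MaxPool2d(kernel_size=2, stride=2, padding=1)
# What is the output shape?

Input shape: (19, 19, 87, 49)
Output shape: (19, 19, 44, 25)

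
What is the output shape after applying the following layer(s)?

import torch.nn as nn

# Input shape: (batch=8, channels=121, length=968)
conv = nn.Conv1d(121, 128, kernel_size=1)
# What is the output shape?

Input shape: (8, 121, 968)
Output shape: (8, 128, 968)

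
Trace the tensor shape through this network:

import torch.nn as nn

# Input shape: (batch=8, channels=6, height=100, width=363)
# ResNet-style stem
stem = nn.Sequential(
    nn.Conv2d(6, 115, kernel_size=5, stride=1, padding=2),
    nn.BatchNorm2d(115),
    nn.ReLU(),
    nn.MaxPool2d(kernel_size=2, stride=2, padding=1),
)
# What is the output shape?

Input shape: (8, 6, 100, 363)
  -> after Conv2d 5x5 stride=1: (8, 115, 100, 363)
Output shape: (8, 115, 51, 182)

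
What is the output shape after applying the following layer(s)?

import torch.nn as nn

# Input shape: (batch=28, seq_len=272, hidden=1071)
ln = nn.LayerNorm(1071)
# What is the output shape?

Input shape: (28, 272, 1071)
Output shape: (28, 272, 1071)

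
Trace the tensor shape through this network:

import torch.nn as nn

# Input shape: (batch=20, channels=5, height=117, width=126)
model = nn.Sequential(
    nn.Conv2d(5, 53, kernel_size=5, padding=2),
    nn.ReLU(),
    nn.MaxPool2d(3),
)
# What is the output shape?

Input shape: (20, 5, 117, 126)
  -> after Conv2d: (20, 53, 117, 126)
  -> after ReLU: (20, 53, 117, 126)
Output shape: (20, 53, 39, 42)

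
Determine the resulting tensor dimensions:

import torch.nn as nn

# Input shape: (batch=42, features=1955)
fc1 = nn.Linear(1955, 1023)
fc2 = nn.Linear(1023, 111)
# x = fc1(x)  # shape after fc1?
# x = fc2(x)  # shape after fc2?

Input shape: (42, 1955)
  -> after fc1: (42, 1023)
Output shape: (42, 111)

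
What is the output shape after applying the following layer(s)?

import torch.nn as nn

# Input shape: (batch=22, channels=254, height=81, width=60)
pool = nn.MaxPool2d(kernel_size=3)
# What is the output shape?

Input shape: (22, 254, 81, 60)
Output shape: (22, 254, 27, 20)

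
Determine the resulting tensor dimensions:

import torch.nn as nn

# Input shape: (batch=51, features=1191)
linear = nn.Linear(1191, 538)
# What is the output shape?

Input shape: (51, 1191)
Output shape: (51, 538)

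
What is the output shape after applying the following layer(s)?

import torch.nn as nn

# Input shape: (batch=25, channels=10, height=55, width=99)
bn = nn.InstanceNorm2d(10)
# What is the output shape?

Input shape: (25, 10, 55, 99)
Output shape: (25, 10, 55, 99)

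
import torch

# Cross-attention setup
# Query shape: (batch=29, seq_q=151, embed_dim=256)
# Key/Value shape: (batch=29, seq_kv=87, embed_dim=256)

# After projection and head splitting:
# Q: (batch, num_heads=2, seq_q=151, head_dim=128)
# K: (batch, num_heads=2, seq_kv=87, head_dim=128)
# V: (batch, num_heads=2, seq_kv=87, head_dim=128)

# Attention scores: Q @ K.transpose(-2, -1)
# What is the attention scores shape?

Input shape: (29, 151, 256)
Output shape: (29, 2, 151, 87)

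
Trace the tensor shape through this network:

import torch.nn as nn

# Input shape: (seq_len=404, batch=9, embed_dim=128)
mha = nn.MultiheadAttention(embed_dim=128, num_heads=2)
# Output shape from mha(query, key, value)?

Input shape: (404, 9, 128)
Output shape: (404, 9, 128)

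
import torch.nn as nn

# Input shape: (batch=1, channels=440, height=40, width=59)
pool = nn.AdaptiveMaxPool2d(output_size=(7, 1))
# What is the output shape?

Input shape: (1, 440, 40, 59)
Output shape: (1, 440, 7, 1)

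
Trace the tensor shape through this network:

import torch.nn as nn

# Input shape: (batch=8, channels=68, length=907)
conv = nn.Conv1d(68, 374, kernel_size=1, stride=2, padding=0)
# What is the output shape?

Input shape: (8, 68, 907)
Output shape: (8, 374, 454)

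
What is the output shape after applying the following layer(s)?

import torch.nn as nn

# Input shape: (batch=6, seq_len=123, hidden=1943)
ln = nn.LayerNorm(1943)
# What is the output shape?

Input shape: (6, 123, 1943)
Output shape: (6, 123, 1943)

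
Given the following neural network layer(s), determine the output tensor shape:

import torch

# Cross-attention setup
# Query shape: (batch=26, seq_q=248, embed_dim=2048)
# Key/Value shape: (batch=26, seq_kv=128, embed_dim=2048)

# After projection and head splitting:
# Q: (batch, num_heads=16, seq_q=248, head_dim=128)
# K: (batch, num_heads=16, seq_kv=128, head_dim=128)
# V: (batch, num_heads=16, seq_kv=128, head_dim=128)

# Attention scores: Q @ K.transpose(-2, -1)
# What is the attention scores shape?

Input shape: (26, 248, 2048)
Output shape: (26, 16, 248, 128)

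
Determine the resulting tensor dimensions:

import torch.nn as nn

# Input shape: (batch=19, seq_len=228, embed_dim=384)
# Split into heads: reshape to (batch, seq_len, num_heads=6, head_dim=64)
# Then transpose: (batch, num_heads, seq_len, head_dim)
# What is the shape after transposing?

Input shape: (19, 228, 384)
  -> after reshape: (19, 228, 6, 64)
Output shape: (19, 6, 228, 64)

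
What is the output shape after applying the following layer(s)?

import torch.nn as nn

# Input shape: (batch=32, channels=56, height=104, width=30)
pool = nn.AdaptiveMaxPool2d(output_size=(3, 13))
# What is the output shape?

Input shape: (32, 56, 104, 30)
Output shape: (32, 56, 3, 13)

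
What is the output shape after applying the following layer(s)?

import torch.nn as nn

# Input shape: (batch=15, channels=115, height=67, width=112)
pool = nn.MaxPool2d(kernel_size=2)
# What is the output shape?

Input shape: (15, 115, 67, 112)
Output shape: (15, 115, 33, 56)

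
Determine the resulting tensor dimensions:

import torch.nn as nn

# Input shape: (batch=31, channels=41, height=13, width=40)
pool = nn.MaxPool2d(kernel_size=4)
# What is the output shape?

Input shape: (31, 41, 13, 40)
Output shape: (31, 41, 3, 10)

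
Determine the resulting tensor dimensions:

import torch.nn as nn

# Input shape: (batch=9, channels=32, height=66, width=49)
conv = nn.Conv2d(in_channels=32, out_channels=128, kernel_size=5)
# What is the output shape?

Input shape: (9, 32, 66, 49)
Output shape: (9, 128, 62, 45)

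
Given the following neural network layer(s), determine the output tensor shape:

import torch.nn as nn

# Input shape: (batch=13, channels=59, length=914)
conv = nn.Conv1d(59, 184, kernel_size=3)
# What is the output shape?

Input shape: (13, 59, 914)
Output shape: (13, 184, 912)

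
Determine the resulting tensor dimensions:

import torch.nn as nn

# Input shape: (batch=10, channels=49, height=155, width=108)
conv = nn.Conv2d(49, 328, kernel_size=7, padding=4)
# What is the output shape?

Input shape: (10, 49, 155, 108)
Output shape: (10, 328, 157, 110)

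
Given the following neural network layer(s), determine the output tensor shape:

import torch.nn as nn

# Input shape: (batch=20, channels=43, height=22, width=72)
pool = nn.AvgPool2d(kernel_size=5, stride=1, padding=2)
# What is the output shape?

Input shape: (20, 43, 22, 72)
Output shape: (20, 43, 22, 72)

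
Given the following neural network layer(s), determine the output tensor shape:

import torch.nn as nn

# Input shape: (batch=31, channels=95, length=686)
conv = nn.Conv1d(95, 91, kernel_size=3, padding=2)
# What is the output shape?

Input shape: (31, 95, 686)
Output shape: (31, 91, 688)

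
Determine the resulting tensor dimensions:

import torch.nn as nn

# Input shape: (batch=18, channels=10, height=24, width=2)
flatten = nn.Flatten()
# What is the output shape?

Input shape: (18, 10, 24, 2)
Output shape: (18, 480)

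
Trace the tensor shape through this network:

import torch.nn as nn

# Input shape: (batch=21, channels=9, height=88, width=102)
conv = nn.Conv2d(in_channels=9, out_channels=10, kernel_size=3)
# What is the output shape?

Input shape: (21, 9, 88, 102)
Output shape: (21, 10, 86, 100)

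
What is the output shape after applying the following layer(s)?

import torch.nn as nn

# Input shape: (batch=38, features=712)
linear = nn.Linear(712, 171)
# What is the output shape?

Input shape: (38, 712)
Output shape: (38, 171)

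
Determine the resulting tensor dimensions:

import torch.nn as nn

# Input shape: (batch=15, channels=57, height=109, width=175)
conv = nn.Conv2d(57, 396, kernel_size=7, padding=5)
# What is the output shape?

Input shape: (15, 57, 109, 175)
Output shape: (15, 396, 113, 179)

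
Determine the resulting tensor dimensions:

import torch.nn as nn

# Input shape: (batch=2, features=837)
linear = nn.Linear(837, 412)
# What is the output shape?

Input shape: (2, 837)
Output shape: (2, 412)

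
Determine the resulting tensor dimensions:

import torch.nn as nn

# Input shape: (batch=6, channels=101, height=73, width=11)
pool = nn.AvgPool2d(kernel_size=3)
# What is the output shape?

Input shape: (6, 101, 73, 11)
Output shape: (6, 101, 24, 3)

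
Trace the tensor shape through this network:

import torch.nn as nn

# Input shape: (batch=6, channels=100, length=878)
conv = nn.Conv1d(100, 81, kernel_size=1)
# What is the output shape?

Input shape: (6, 100, 878)
Output shape: (6, 81, 878)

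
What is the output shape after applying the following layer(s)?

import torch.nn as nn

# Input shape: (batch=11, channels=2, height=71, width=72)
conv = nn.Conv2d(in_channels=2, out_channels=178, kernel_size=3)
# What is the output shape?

Input shape: (11, 2, 71, 72)
Output shape: (11, 178, 69, 70)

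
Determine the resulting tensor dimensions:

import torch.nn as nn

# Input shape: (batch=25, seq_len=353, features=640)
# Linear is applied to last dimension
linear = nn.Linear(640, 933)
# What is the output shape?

Input shape: (25, 353, 640)
Output shape: (25, 353, 933)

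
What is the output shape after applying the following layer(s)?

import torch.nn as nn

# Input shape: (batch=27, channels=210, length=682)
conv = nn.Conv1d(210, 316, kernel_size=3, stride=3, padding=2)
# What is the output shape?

Input shape: (27, 210, 682)
Output shape: (27, 316, 228)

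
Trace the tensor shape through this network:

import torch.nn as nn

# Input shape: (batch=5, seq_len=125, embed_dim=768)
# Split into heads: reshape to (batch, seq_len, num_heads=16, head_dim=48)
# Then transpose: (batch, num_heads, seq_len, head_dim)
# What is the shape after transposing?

Input shape: (5, 125, 768)
  -> after reshape: (5, 125, 16, 48)
Output shape: (5, 16, 125, 48)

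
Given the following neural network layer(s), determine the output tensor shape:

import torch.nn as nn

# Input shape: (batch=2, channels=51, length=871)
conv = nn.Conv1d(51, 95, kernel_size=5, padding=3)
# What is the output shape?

Input shape: (2, 51, 871)
Output shape: (2, 95, 873)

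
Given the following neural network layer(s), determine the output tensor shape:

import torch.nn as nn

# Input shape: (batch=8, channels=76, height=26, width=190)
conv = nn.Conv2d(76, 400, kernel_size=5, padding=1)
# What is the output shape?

Input shape: (8, 76, 26, 190)
Output shape: (8, 400, 24, 188)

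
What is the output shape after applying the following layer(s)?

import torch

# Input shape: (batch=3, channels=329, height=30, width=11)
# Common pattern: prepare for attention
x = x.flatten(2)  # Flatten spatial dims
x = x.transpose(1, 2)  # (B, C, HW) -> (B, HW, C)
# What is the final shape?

Input shape: (3, 329, 30, 11)
  -> after flatten(2): (3, 329, 330)
Output shape: (3, 330, 329)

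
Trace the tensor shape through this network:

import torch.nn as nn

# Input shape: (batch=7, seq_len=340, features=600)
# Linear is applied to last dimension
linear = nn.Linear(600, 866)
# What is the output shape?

Input shape: (7, 340, 600)
Output shape: (7, 340, 866)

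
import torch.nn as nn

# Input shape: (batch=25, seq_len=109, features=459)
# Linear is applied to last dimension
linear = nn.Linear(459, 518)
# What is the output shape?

Input shape: (25, 109, 459)
Output shape: (25, 109, 518)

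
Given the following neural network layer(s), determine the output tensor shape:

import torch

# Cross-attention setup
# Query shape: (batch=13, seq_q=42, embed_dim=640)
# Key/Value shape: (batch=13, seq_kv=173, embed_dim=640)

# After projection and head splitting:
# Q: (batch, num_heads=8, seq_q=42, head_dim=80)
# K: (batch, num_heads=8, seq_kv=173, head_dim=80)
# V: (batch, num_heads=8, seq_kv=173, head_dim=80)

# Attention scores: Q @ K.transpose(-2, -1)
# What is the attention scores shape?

Input shape: (13, 42, 640)
Output shape: (13, 8, 42, 173)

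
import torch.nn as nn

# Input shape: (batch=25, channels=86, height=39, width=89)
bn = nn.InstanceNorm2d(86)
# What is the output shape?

Input shape: (25, 86, 39, 89)
Output shape: (25, 86, 39, 89)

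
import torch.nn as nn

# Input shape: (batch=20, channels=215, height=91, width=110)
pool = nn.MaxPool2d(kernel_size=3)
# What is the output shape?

Input shape: (20, 215, 91, 110)
Output shape: (20, 215, 30, 36)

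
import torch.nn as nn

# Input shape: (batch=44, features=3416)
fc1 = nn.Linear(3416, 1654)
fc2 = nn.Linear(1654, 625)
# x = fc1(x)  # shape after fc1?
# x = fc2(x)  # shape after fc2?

Input shape: (44, 3416)
  -> after fc1: (44, 1654)
Output shape: (44, 625)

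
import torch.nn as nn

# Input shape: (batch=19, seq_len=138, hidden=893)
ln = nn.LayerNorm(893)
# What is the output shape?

Input shape: (19, 138, 893)
Output shape: (19, 138, 893)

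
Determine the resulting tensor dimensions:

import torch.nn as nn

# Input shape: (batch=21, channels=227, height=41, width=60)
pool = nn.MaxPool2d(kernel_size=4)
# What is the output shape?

Input shape: (21, 227, 41, 60)
Output shape: (21, 227, 10, 15)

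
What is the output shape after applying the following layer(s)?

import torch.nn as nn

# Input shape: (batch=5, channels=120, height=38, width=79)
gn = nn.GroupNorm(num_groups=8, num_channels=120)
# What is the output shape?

Input shape: (5, 120, 38, 79)
Output shape: (5, 120, 38, 79)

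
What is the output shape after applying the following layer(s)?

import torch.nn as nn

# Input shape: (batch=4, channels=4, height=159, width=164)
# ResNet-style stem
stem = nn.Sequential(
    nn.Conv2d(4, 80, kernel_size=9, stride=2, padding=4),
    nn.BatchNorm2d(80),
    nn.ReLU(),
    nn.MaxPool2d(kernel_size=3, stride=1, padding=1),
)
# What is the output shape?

Input shape: (4, 4, 159, 164)
  -> after Conv2d 9x9 stride=2: (4, 80, 80, 82)
Output shape: (4, 80, 80, 82)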